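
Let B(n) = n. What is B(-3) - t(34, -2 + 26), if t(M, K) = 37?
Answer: -40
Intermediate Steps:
B(-3) - t(34, -2 + 26) = -3 - 1*37 = -3 - 37 = -40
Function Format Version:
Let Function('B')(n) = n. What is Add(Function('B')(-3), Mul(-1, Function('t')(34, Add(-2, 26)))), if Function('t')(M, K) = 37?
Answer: -40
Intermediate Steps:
Add(Function('B')(-3), Mul(-1, Function('t')(34, Add(-2, 26)))) = Add(-3, Mul(-1, 37)) = Add(-3, -37) = -40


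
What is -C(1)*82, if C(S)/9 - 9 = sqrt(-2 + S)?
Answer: -6642 - 738*I ≈ -6642.0 - 738.0*I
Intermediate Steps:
C(S) = 81 + 9*sqrt(-2 + S)
-C(1)*82 = -(81 + 9*sqrt(-2 + 1))*82 = -(81 + 9*sqrt(-1))*82 = -(81 + 9*I)*82 = -(6642 + 738*I) = -6642 - 738*I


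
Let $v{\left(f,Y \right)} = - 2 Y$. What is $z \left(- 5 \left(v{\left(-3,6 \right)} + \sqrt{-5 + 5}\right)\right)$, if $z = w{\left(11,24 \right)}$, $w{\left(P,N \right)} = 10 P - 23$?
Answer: $5220$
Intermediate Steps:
$w{\left(P,N \right)} = -23 + 10 P$
$z = 87$ ($z = -23 + 10 \cdot 11 = -23 + 110 = 87$)
$z \left(- 5 \left(v{\left(-3,6 \right)} + \sqrt{-5 + 5}\right)\right) = 87 \left(- 5 \left(\left(-2\right) 6 + \sqrt{-5 + 5}\right)\right) = 87 \left(- 5 \left(-12 + \sqrt{0}\right)\right) = 87 \left(- 5 \left(-12 + 0\right)\right) = 87 \left(\left(-5\right) \left(-12\right)\right) = 87 \cdot 60 = 5220$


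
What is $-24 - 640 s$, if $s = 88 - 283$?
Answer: $124776$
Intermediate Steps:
$s = -195$
$-24 - 640 s = -24 - -124800 = -24 + 124800 = 124776$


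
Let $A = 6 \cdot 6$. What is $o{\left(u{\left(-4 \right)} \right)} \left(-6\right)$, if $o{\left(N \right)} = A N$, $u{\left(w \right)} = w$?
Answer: $864$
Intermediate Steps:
$A = 36$
$o{\left(N \right)} = 36 N$
$o{\left(u{\left(-4 \right)} \right)} \left(-6\right) = 36 \left(-4\right) \left(-6\right) = \left(-144\right) \left(-6\right) = 864$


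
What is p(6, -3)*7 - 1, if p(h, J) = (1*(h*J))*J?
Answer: 377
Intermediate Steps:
p(h, J) = h*J**2 (p(h, J) = (1*(J*h))*J = (J*h)*J = h*J**2)
p(6, -3)*7 - 1 = (6*(-3)**2)*7 - 1 = (6*9)*7 - 1 = 54*7 - 1 = 378 - 1 = 377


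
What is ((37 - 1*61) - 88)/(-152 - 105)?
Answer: 112/257 ≈ 0.43580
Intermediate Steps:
((37 - 1*61) - 88)/(-152 - 105) = ((37 - 61) - 88)/(-257) = -(-24 - 88)/257 = -1/257*(-112) = 112/257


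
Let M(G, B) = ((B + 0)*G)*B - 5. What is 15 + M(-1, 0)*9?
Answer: -30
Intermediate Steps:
M(G, B) = -5 + G*B**2 (M(G, B) = (B*G)*B - 5 = G*B**2 - 5 = -5 + G*B**2)
15 + M(-1, 0)*9 = 15 + (-5 - 1*0**2)*9 = 15 + (-5 - 1*0)*9 = 15 + (-5 + 0)*9 = 15 - 5*9 = 15 - 45 = -30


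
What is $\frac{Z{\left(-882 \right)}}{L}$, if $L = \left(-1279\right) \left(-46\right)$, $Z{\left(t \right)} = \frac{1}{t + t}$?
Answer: $- \frac{1}{103783176} \approx -9.6355 \cdot 10^{-9}$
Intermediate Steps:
$Z{\left(t \right)} = \frac{1}{2 t}$
$L = 58834$
$\frac{Z{\left(-882 \right)}}{L} = \frac{\frac{1}{2} \frac{1}{-882}}{58834} = \frac{1}{2} \left(- \frac{1}{882}\right) \frac{1}{58834} = \left(- \frac{1}{1764}\right) \frac{1}{58834} = - \frac{1}{103783176}$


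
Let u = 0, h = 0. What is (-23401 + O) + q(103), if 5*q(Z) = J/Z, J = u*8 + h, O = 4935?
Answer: -18466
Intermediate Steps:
J = 0 (J = 0*8 + 0 = 0 + 0 = 0)
q(Z) = 0 (q(Z) = (0/Z)/5 = (⅕)*0 = 0)
(-23401 + O) + q(103) = (-23401 + 4935) + 0 = -18466 + 0 = -18466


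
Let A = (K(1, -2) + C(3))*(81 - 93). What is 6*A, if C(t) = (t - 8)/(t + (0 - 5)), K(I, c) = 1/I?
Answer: -252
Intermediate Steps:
C(t) = (-8 + t)/(-5 + t) (C(t) = (-8 + t)/(t - 5) = (-8 + t)/(-5 + t))
A = -42 (A = (1/1 + (-8 + 3)/(-5 + 3))*(81 - 93) = (1 - 5/(-2))*(-12) = (1 - ½*(-5))*(-12) = (1 + 5/2)*(-12) = (7/2)*(-12) = -42)
6*A = 6*(-42) = -252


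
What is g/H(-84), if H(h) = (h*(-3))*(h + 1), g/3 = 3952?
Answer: -988/1743 ≈ -0.56684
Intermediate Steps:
g = 11856 (g = 3*3952 = 11856)
H(h) = -3*h*(1 + h) (H(h) = (-3*h)*(1 + h) = -3*h*(1 + h))
g/H(-84) = 11856/((-3*(-84)*(1 - 84))) = 11856/((-3*(-84)*(-83))) = 11856/(-20916) = 11856*(-1/20916) = -988/1743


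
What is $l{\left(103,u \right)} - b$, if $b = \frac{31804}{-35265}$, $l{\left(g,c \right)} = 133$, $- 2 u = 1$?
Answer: $\frac{4722049}{35265} \approx 133.9$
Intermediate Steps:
$u = - \frac{1}{2}$ ($u = \left(- \frac{1}{2}\right) 1 = - \frac{1}{2} \approx -0.5$)
$b = - \frac{31804}{35265}$ ($b = 31804 \left(- \frac{1}{35265}\right) = - \frac{31804}{35265} \approx -0.90186$)
$l{\left(103,u \right)} - b = 133 - - \frac{31804}{35265} = 133 + \frac{31804}{35265} = \frac{4722049}{35265}$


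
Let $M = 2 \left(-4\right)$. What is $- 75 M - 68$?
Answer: $532$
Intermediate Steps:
$M = -8$
$- 75 M - 68 = \left(-75\right) \left(-8\right) - 68 = 600 - 68 = 532$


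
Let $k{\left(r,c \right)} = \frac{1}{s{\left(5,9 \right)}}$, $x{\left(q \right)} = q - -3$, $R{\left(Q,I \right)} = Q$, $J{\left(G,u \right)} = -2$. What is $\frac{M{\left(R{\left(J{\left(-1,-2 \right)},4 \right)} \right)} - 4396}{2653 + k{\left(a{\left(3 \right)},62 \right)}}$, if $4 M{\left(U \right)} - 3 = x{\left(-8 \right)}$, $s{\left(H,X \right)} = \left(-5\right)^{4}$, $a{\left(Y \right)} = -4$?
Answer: $- \frac{5495625}{3316252} \approx -1.6572$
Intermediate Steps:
$s{\left(H,X \right)} = 625$
$x{\left(q \right)} = 3 + q$ ($x{\left(q \right)} = q + 3 = 3 + q$)
$M{\left(U \right)} = - \frac{1}{2}$ ($M{\left(U \right)} = \frac{3}{4} + \frac{3 - 8}{4} = \frac{3}{4} + \frac{1}{4} \left(-5\right) = \frac{3}{4} - \frac{5}{4} = - \frac{1}{2}$)
$k{\left(r,c \right)} = \frac{1}{625}$
$\frac{M{\left(R{\left(J{\left(-1,-2 \right)},4 \right)} \right)} - 4396}{2653 + k{\left(a{\left(3 \right)},62 \right)}} = \frac{- \frac{1}{2} - 4396}{2653 + \frac{1}{625}} = - \frac{8793}{2 \cdot \frac{1658126}{625}} = \left(- \frac{8793}{2}\right) \frac{625}{1658126} = - \frac{5495625}{3316252}$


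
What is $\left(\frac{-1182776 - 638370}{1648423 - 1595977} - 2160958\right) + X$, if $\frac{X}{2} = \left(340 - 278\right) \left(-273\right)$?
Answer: $- \frac{57555413203}{26223} \approx -2.1948 \cdot 10^{6}$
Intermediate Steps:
$X = -33852$ ($X = 2 \left(340 - 278\right) \left(-273\right) = 2 \cdot 62 \left(-273\right) = 2 \left(-16926\right) = -33852$)
$\left(\frac{-1182776 - 638370}{1648423 - 1595977} - 2160958\right) + X = \left(\frac{-1182776 - 638370}{1648423 - 1595977} - 2160958\right) - 33852 = \left(- \frac{1821146}{52446} - 2160958\right) - 33852 = \left(\left(-1821146\right) \frac{1}{52446} - 2160958\right) - 33852 = \left(- \frac{910573}{26223} - 2160958\right) - 33852 = - \frac{56667712207}{26223} - 33852 = - \frac{57555413203}{26223}$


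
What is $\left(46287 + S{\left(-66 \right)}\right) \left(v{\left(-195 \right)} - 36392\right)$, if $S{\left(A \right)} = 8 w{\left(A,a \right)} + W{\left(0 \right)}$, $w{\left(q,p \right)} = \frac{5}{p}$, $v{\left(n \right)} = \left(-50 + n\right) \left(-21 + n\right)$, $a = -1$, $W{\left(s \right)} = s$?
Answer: $764370416$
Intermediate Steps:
$S{\left(A \right)} = -40$ ($S{\left(A \right)} = 8 \frac{5}{-1} + 0 = 8 \cdot 5 \left(-1\right) + 0 = 8 \left(-5\right) + 0 = -40 + 0 = -40$)
$\left(46287 + S{\left(-66 \right)}\right) \left(v{\left(-195 \right)} - 36392\right) = \left(46287 - 40\right) \left(\left(1050 + \left(-195\right)^{2} - -13845\right) - 36392\right) = 46247 \left(\left(1050 + 38025 + 13845\right) - 36392\right) = 46247 \left(52920 - 36392\right) = 46247 \cdot 16528 = 764370416$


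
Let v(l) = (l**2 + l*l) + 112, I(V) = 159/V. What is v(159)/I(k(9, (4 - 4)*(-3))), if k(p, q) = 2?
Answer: 101348/159 ≈ 637.41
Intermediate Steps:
v(l) = 112 + 2*l**2 (v(l) = (l**2 + l**2) + 112 = 2*l**2 + 112 = 112 + 2*l**2)
v(159)/I(k(9, (4 - 4)*(-3))) = (112 + 2*159**2)/((159/2)) = (112 + 2*25281)/((159*(1/2))) = (112 + 50562)/(159/2) = 50674*(2/159) = 101348/159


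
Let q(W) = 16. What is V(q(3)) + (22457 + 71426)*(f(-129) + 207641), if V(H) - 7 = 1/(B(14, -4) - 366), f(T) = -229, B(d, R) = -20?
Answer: 7516369869957/386 ≈ 1.9472e+10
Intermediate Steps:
V(H) = 2701/386 (V(H) = 7 + 1/(-20 - 366) = 7 + 1/(-386) = 7 - 1/386 = 2701/386)
V(q(3)) + (22457 + 71426)*(f(-129) + 207641) = 2701/386 + (22457 + 71426)*(-229 + 207641) = 2701/386 + 93883*207412 = 2701/386 + 19472460796 = 7516369869957/386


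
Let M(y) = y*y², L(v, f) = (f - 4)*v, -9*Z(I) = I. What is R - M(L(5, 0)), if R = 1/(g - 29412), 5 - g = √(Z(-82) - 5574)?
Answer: 62263959135337/7782994925 + 6*I*√12521/7782994925 ≈ 8000.0 + 8.6263e-8*I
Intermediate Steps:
Z(I) = -I/9
g = 5 - 2*I*√12521/3 (g = 5 - √(-⅑*(-82) - 5574) = 5 - √(82/9 - 5574) = 5 - √(-50084/9) = 5 - 2*I*√12521/3 ≈ 5.0 - 74.598*I)
L(v, f) = v*(-4 + f) (L(v, f) = (-4 + f)*v = v*(-4 + f))
M(y) = y³
R = 1/(-29407 - 2*I*√12521/3) (R = 1/((5 - 2*I*√12521/3) - 29412) = 1/(-29407 - 2*I*√12521/3) ≈ -3.4005e-5 + 8.626e-8*I)
R - M(L(5, 0)) = (-264663/7782994925 + 6*I*√12521/7782994925) - (5*(-4 + 0))³ = (-264663/7782994925 + 6*I*√12521/7782994925) - (5*(-4))³ = (-264663/7782994925 + 6*I*√12521/7782994925) - 1*(-20)³ = (-264663/7782994925 + 6*I*√12521/7782994925) - 1*(-8000) = (-264663/7782994925 + 6*I*√12521/7782994925) + 8000 = 62263959135337/7782994925 + 6*I*√12521/7782994925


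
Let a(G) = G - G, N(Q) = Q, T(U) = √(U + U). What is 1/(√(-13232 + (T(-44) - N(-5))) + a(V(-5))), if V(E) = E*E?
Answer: (-13227 + 2*I*√22)^(-½) ≈ 3.08e-6 - 0.008695*I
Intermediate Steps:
T(U) = √2*√U (T(U) = √(2*U) = √2*√U)
V(E) = E²
a(G) = 0
1/(√(-13232 + (T(-44) - N(-5))) + a(V(-5))) = 1/(√(-13232 + (√2*√(-44) - 1*(-5))) + 0) = 1/(√(-13232 + (√2*(2*I*√11) + 5)) + 0) = 1/(√(-13232 + (2*I*√22 + 5)) + 0) = 1/(√(-13232 + (5 + 2*I*√22)) + 0) = 1/(√(-13227 + 2*I*√22) + 0) = 1/(√(-13227 + 2*I*√22)) = (-13227 + 2*I*√22)^(-½)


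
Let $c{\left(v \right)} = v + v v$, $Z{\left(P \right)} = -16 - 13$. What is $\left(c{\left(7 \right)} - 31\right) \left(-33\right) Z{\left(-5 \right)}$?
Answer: $23925$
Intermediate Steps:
$Z{\left(P \right)} = -29$
$c{\left(v \right)} = v + v^{2}$
$\left(c{\left(7 \right)} - 31\right) \left(-33\right) Z{\left(-5 \right)} = \left(7 \left(1 + 7\right) - 31\right) \left(-33\right) \left(-29\right) = \left(7 \cdot 8 - 31\right) \left(-33\right) \left(-29\right) = \left(56 - 31\right) \left(-33\right) \left(-29\right) = 25 \left(-33\right) \left(-29\right) = \left(-825\right) \left(-29\right) = 23925$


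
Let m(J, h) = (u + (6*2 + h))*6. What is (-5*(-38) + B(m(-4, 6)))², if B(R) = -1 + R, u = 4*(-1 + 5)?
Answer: 154449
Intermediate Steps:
u = 16 (u = 4*4 = 16)
m(J, h) = 168 + 6*h (m(J, h) = (16 + (6*2 + h))*6 = (16 + (12 + h))*6 = (28 + h)*6 = 168 + 6*h)
(-5*(-38) + B(m(-4, 6)))² = (-5*(-38) + (-1 + (168 + 6*6)))² = (190 + (-1 + (168 + 36)))² = (190 + (-1 + 204))² = (190 + 203)² = 393² = 154449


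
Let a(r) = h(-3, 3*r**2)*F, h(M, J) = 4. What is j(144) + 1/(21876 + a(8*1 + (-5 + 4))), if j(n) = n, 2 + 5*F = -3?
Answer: 3149569/21872 ≈ 144.00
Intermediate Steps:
F = -1 (F = -2/5 + (1/5)*(-3) = -2/5 - 3/5 = -1)
a(r) = -4 (a(r) = 4*(-1) = -4)
j(144) + 1/(21876 + a(8*1 + (-5 + 4))) = 144 + 1/(21876 - 4) = 144 + 1/21872 = 3149569/21872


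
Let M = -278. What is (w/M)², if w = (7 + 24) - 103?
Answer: 1296/19321 ≈ 0.067077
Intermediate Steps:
w = -72 (w = 31 - 103 = -72)
(w/M)² = (-72/(-278))² = (-72*(-1/278))² = (36/139)² = 1296/19321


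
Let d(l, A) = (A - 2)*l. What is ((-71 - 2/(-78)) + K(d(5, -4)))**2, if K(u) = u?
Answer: 15507844/1521 ≈ 10196.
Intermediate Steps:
d(l, A) = l*(-2 + A) (d(l, A) = (-2 + A)*l = l*(-2 + A))
((-71 - 2/(-78)) + K(d(5, -4)))**2 = ((-71 - 2/(-78)) + 5*(-2 - 4))**2 = ((-71 - 2*(-1/78)) + 5*(-6))**2 = ((-71 + 1/39) - 30)**2 = (-2768/39 - 30)**2 = (-3938/39)**2 = 15507844/1521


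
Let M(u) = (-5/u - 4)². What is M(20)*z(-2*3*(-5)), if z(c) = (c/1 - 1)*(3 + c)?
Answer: 276573/16 ≈ 17286.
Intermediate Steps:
M(u) = (-4 - 5/u)²
z(c) = (-1 + c)*(3 + c) (z(c) = (c*1 - 1)*(3 + c) = (c - 1)*(3 + c) = (-1 + c)*(3 + c))
M(20)*z(-2*3*(-5)) = ((5 + 4*20)²/20²)*(-3 + (-2*3*(-5))² + 2*(-2*3*(-5))) = ((5 + 80)²/400)*(-3 + (-6*(-5))² + 2*(-6*(-5))) = ((1/400)*85²)*(-3 + 30² + 2*30) = ((1/400)*7225)*(-3 + 900 + 60) = (289/16)*957 = 276573/16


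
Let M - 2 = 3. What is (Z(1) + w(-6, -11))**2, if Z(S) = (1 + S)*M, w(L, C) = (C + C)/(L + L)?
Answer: 5041/36 ≈ 140.03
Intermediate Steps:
M = 5 (M = 2 + 3 = 5)
w(L, C) = C/L (w(L, C) = (2*C)/((2*L)) = (2*C)*(1/(2*L)) = C/L)
Z(S) = 5 + 5*S (Z(S) = (1 + S)*5 = 5 + 5*S)
(Z(1) + w(-6, -11))**2 = ((5 + 5*1) - 11/(-6))**2 = ((5 + 5) - 11*(-1/6))**2 = (10 + 11/6)**2 = (71/6)**2 = 5041/36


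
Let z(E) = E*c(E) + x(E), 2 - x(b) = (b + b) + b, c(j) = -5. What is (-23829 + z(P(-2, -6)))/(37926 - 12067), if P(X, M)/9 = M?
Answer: -23395/25859 ≈ -0.90471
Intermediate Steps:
P(X, M) = 9*M
x(b) = 2 - 3*b (x(b) = 2 - ((b + b) + b) = 2 - (2*b + b) = 2 - 3*b)
z(E) = 2 - 8*E (z(E) = E*(-5) + (2 - 3*E) = -5*E + (2 - 3*E) = 2 - 8*E)
(-23829 + z(P(-2, -6)))/(37926 - 12067) = (-23829 + (2 - 72*(-6)))/(37926 - 12067) = (-23829 + (2 - 8*(-54)))/25859 = (-23829 + (2 + 432))*(1/25859) = (-23829 + 434)*(1/25859) = -23395*1/25859 = -23395/25859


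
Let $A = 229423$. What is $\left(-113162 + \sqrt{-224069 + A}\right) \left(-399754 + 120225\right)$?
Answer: $31632060698 - 279529 \sqrt{5354} \approx 3.1612 \cdot 10^{10}$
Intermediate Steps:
$\left(-113162 + \sqrt{-224069 + A}\right) \left(-399754 + 120225\right) = \left(-113162 + \sqrt{-224069 + 229423}\right) \left(-399754 + 120225\right) = \left(-113162 + \sqrt{5354}\right) \left(-279529\right) = 31632060698 - 279529 \sqrt{5354}$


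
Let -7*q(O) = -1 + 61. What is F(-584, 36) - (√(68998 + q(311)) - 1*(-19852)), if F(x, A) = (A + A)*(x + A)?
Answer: -59308 - √3380482/7 ≈ -59571.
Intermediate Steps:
q(O) = -60/7 (q(O) = -(-1 + 61)/7 = -⅐*60 = -60/7)
F(x, A) = 2*A*(A + x) (F(x, A) = (2*A)*(A + x) = 2*A*(A + x))
F(-584, 36) - (√(68998 + q(311)) - 1*(-19852)) = 2*36*(36 - 584) - (√(68998 - 60/7) - 1*(-19852)) = 2*36*(-548) - (√(482926/7) + 19852) = -39456 - (√3380482/7 + 19852) = -39456 - (19852 + √3380482/7) = -39456 + (-19852 - √3380482/7) = -59308 - √3380482/7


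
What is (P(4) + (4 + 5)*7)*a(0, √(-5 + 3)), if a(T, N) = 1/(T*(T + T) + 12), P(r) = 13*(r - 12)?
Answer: -41/12 ≈ -3.4167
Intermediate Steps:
P(r) = -156 + 13*r (P(r) = 13*(-12 + r) = -156 + 13*r)
a(T, N) = 1/(12 + 2*T²) (a(T, N) = 1/(T*(2*T) + 12) = 1/(2*T² + 12) = 1/(12 + 2*T²))
(P(4) + (4 + 5)*7)*a(0, √(-5 + 3)) = ((-156 + 13*4) + (4 + 5)*7)*(1/(2*(6 + 0²))) = ((-156 + 52) + 9*7)*(1/(2*(6 + 0))) = (-104 + 63)*((½)/6) = -41/(2*6) = -41*1/12 = -41/12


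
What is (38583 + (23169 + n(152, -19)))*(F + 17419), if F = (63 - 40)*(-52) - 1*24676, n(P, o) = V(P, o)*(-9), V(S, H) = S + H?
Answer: -511871415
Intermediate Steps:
V(S, H) = H + S
n(P, o) = -9*P - 9*o (n(P, o) = (o + P)*(-9) = (P + o)*(-9) = -9*P - 9*o)
F = -25872 (F = 23*(-52) - 24676 = -1196 - 24676 = -25872)
(38583 + (23169 + n(152, -19)))*(F + 17419) = (38583 + (23169 + (-9*152 - 9*(-19))))*(-25872 + 17419) = (38583 + (23169 + (-1368 + 171)))*(-8453) = (38583 + (23169 - 1197))*(-8453) = (38583 + 21972)*(-8453) = 60555*(-8453) = -511871415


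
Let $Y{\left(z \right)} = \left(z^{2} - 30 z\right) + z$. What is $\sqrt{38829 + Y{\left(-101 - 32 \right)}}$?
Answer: $5 \sqrt{2415} \approx 245.71$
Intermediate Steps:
$Y{\left(z \right)} = z^{2} - 29 z$
$\sqrt{38829 + Y{\left(-101 - 32 \right)}} = \sqrt{38829 + \left(-101 - 32\right) \left(-29 - 133\right)} = \sqrt{38829 - 133 \left(-29 - 133\right)} = \sqrt{38829 - -21546} = \sqrt{38829 + 21546} = \sqrt{60375} = 5 \sqrt{2415}$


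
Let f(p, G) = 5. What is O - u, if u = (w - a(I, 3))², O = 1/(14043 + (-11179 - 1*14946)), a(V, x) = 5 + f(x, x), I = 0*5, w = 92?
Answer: -81239369/12082 ≈ -6724.0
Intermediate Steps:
I = 0
a(V, x) = 10 (a(V, x) = 5 + 5 = 10)
O = -1/12082 (O = 1/(14043 + (-11179 - 14946)) = 1/(14043 - 26125) = 1/(-12082) = -1/12082 ≈ -8.2768e-5)
u = 6724 (u = (92 - 1*10)² = (92 - 10)² = 82² = 6724)
O - u = -1/12082 - 1*6724 = -1/12082 - 6724 = -81239369/12082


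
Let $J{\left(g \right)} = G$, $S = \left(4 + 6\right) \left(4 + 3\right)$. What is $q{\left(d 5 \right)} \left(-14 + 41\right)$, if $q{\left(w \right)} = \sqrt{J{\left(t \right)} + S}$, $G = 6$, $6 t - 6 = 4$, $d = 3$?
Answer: $54 \sqrt{19} \approx 235.38$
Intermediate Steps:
$t = \frac{5}{3}$ ($t = 1 + \frac{1}{6} \cdot 4 = 1 + \frac{2}{3} = \frac{5}{3} \approx 1.6667$)
$S = 70$ ($S = 10 \cdot 7 = 70$)
$J{\left(g \right)} = 6$
$q{\left(w \right)} = 2 \sqrt{19}$ ($q{\left(w \right)} = \sqrt{6 + 70} = \sqrt{76} = 2 \sqrt{19}$)
$q{\left(d 5 \right)} \left(-14 + 41\right) = 2 \sqrt{19} \left(-14 + 41\right) = 2 \sqrt{19} \cdot 27 = 54 \sqrt{19}$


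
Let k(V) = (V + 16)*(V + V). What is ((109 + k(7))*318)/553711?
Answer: 137058/553711 ≈ 0.24753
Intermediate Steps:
k(V) = 2*V*(16 + V) (k(V) = (16 + V)*(2*V) = 2*V*(16 + V))
((109 + k(7))*318)/553711 = ((109 + 2*7*(16 + 7))*318)/553711 = ((109 + 2*7*23)*318)*(1/553711) = ((109 + 322)*318)*(1/553711) = (431*318)*(1/553711) = 137058*(1/553711) = 137058/553711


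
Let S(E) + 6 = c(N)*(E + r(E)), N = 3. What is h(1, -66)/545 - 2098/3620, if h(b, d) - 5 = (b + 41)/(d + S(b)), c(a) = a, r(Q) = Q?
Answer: -248075/434038 ≈ -0.57155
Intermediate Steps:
S(E) = -6 + 6*E (S(E) = -6 + 3*(E + E) = -6 + 3*(2*E) = -6 + 6*E)
h(b, d) = 5 + (41 + b)/(-6 + d + 6*b) (h(b, d) = 5 + (b + 41)/(d + (-6 + 6*b)) = 5 + (41 + b)/(-6 + d + 6*b))
h(1, -66)/545 - 2098/3620 = ((11 + 5*(-66) + 31*1)/(-6 - 66 + 6*1))/545 - 2098/3620 = ((11 - 330 + 31)/(-6 - 66 + 6))*(1/545) - 2098*1/3620 = (-288/(-66))*(1/545) - 1049/1810 = -1/66*(-288)*(1/545) - 1049/1810 = (48/11)*(1/545) - 1049/1810 = 48/5995 - 1049/1810 = -248075/434038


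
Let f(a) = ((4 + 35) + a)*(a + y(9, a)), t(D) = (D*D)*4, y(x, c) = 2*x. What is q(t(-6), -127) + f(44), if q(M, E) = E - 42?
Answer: 4977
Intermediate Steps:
t(D) = 4*D² (t(D) = D²*4 = 4*D²)
f(a) = (18 + a)*(39 + a) (f(a) = ((4 + 35) + a)*(a + 2*9) = (39 + a)*(a + 18) = (39 + a)*(18 + a) = (18 + a)*(39 + a))
q(M, E) = -42 + E
q(t(-6), -127) + f(44) = (-42 - 127) + (702 + 44² + 57*44) = -169 + (702 + 1936 + 2508) = -169 + 5146 = 4977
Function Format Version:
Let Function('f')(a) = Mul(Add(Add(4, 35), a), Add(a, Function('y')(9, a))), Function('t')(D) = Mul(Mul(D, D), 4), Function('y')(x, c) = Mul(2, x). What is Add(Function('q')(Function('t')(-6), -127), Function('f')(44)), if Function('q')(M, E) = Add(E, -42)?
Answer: 4977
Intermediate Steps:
Function('t')(D) = Mul(4, Pow(D, 2)) (Function('t')(D) = Mul(Pow(D, 2), 4) = Mul(4, Pow(D, 2)))
Function('f')(a) = Mul(Add(18, a), Add(39, a)) (Function('f')(a) = Mul(Add(Add(4, 35), a), Add(a, Mul(2, 9))) = Mul(Add(39, a), Add(a, 18)) = Mul(Add(39, a), Add(18, a)) = Mul(Add(18, a), Add(39, a)))
Function('q')(M, E) = Add(-42, E)
Add(Function('q')(Function('t')(-6), -127), Function('f')(44)) = Add(Add(-42, -127), Add(702, Pow(44, 2), Mul(57, 44))) = Add(-169, Add(702, 1936, 2508)) = Add(-169, 5146) = 4977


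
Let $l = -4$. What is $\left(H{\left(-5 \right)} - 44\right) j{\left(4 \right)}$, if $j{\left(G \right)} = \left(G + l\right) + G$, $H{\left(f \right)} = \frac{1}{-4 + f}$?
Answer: $- \frac{1588}{9} \approx -176.44$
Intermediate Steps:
$j{\left(G \right)} = -4 + 2 G$ ($j{\left(G \right)} = \left(G - 4\right) + G = \left(-4 + G\right) + G = -4 + 2 G$)
$\left(H{\left(-5 \right)} - 44\right) j{\left(4 \right)} = \left(\frac{1}{-4 - 5} - 44\right) \left(-4 + 2 \cdot 4\right) = \left(\frac{1}{-9} - 44\right) \left(-4 + 8\right) = \left(- \frac{1}{9} - 44\right) 4 = \left(- \frac{397}{9}\right) 4 = - \frac{1588}{9}$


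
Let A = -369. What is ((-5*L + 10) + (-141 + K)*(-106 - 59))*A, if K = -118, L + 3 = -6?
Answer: -15789510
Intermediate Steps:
L = -9 (L = -3 - 6 = -9)
((-5*L + 10) + (-141 + K)*(-106 - 59))*A = ((-5*(-9) + 10) + (-141 - 118)*(-106 - 59))*(-369) = ((45 + 10) - 259*(-165))*(-369) = (55 + 42735)*(-369) = 42790*(-369) = -15789510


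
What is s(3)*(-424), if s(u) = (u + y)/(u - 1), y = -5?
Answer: 424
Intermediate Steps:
s(u) = (-5 + u)/(-1 + u) (s(u) = (u - 5)/(u - 1) = (-5 + u)/(-1 + u))
s(3)*(-424) = ((-5 + 3)/(-1 + 3))*(-424) = (-2/2)*(-424) = ((½)*(-2))*(-424) = -1*(-424) = 424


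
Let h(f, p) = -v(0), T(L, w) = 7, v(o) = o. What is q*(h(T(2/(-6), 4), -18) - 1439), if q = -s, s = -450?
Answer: -647550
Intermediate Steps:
h(f, p) = 0 (h(f, p) = -1*0 = 0)
q = 450 (q = -1*(-450) = 450)
q*(h(T(2/(-6), 4), -18) - 1439) = 450*(0 - 1439) = 450*(-1439) = -647550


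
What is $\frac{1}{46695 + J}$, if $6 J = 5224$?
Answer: $\frac{3}{142697} \approx 2.1024 \cdot 10^{-5}$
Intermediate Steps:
$J = \frac{2612}{3}$ ($J = \frac{1}{6} \cdot 5224 = \frac{2612}{3} \approx 870.67$)
$\frac{1}{46695 + J} = \frac{1}{46695 + \frac{2612}{3}} = \frac{1}{\frac{142697}{3}} = \frac{3}{142697}$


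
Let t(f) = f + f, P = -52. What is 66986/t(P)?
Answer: -33493/52 ≈ -644.10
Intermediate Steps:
t(f) = 2*f
66986/t(P) = 66986/((2*(-52))) = 66986/(-104) = 66986*(-1/104) = -33493/52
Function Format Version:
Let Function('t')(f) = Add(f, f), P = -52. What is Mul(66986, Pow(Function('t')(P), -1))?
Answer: Rational(-33493, 52) ≈ -644.10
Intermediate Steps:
Function('t')(f) = Mul(2, f)
Mul(66986, Pow(Function('t')(P), -1)) = Mul(66986, Pow(Mul(2, -52), -1)) = Mul(66986, Pow(-104, -1)) = Mul(66986, Rational(-1, 104)) = Rational(-33493, 52)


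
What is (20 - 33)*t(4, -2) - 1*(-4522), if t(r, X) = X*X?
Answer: 4470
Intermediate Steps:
t(r, X) = X²
(20 - 33)*t(4, -2) - 1*(-4522) = (20 - 33)*(-2)² - 1*(-4522) = -13*4 + 4522 = -52 + 4522 = 4470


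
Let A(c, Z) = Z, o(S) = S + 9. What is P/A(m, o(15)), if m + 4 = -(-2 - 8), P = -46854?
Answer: -7809/4 ≈ -1952.3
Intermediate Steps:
o(S) = 9 + S
m = 6 (m = -4 - (-2 - 8) = -4 - 1*(-10) = -4 + 10 = 6)
P/A(m, o(15)) = -46854/(9 + 15) = -46854/24 = -46854*1/24 = -7809/4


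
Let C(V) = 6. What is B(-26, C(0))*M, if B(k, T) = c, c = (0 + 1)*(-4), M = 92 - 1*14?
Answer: -312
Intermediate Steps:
M = 78 (M = 92 - 14 = 78)
c = -4 (c = 1*(-4) = -4)
B(k, T) = -4
B(-26, C(0))*M = -4*78 = -312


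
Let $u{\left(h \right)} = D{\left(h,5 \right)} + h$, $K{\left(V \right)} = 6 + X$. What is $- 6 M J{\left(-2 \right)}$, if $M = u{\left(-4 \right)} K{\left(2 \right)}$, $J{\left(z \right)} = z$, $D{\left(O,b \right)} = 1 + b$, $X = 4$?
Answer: $240$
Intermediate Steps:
$K{\left(V \right)} = 10$ ($K{\left(V \right)} = 6 + 4 = 10$)
$u{\left(h \right)} = 6 + h$ ($u{\left(h \right)} = \left(1 + 5\right) + h = 6 + h$)
$M = 20$ ($M = \left(6 - 4\right) 10 = 2 \cdot 10 = 20$)
$- 6 M J{\left(-2 \right)} = \left(-6\right) 20 \left(-2\right) = \left(-120\right) \left(-2\right) = 240$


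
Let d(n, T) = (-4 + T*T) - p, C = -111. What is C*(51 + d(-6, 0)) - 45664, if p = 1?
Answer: -50770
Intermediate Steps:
d(n, T) = -5 + T² (d(n, T) = (-4 + T*T) - 1*1 = (-4 + T²) - 1 = -5 + T²)
C*(51 + d(-6, 0)) - 45664 = -111*(51 + (-5 + 0²)) - 45664 = -111*(51 + (-5 + 0)) - 45664 = -111*(51 - 5) - 45664 = -111*46 - 45664 = -5106 - 45664 = -50770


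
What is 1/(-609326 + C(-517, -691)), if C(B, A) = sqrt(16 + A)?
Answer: -609326/371278174951 - 15*I*sqrt(3)/371278174951 ≈ -1.6412e-6 - 6.9977e-11*I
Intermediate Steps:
1/(-609326 + C(-517, -691)) = 1/(-609326 + sqrt(16 - 691)) = 1/(-609326 + sqrt(-675)) = 1/(-609326 + 15*I*sqrt(3))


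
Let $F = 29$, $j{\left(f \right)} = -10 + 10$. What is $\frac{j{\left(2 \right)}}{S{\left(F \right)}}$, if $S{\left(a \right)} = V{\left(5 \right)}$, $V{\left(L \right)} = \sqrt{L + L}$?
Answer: $0$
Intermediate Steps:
$j{\left(f \right)} = 0$
$V{\left(L \right)} = \sqrt{2} \sqrt{L}$ ($V{\left(L \right)} = \sqrt{2 L} = \sqrt{2} \sqrt{L}$)
$S{\left(a \right)} = \sqrt{10}$ ($S{\left(a \right)} = \sqrt{2} \sqrt{5} = \sqrt{10}$)
$\frac{j{\left(2 \right)}}{S{\left(F \right)}} = \frac{0}{\sqrt{10}} = 0 \frac{\sqrt{10}}{10} = 0$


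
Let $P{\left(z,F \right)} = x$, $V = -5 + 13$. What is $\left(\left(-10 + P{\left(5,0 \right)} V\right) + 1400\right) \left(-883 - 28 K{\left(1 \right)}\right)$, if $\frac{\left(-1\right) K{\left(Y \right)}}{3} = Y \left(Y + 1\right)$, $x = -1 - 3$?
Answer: $-970970$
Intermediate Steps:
$V = 8$
$x = -4$
$P{\left(z,F \right)} = -4$
$K{\left(Y \right)} = - 3 Y \left(1 + Y\right)$ ($K{\left(Y \right)} = - 3 Y \left(Y + 1\right) = - 3 Y \left(1 + Y\right)$)
$\left(\left(-10 + P{\left(5,0 \right)} V\right) + 1400\right) \left(-883 - 28 K{\left(1 \right)}\right) = \left(\left(-10 - 32\right) + 1400\right) \left(-883 - 28 \left(\left(-3\right) 1 \left(1 + 1\right)\right)\right) = \left(\left(-10 - 32\right) + 1400\right) \left(-883 - 28 \left(\left(-3\right) 1 \cdot 2\right)\right) = \left(-42 + 1400\right) \left(-883 - -168\right) = 1358 \left(-883 + 168\right) = 1358 \left(-715\right) = -970970$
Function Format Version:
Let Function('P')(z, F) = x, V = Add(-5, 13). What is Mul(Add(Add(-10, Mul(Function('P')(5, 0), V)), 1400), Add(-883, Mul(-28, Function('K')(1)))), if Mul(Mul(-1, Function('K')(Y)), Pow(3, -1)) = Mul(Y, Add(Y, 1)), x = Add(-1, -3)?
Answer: -970970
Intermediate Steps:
V = 8
x = -4
Function('P')(z, F) = -4
Function('K')(Y) = Mul(-3, Y, Add(1, Y)) (Function('K')(Y) = Mul(-3, Mul(Y, Add(Y, 1))) = Mul(-3, Mul(Y, Add(1, Y))) = Mul(-3, Y, Add(1, Y)))
Mul(Add(Add(-10, Mul(Function('P')(5, 0), V)), 1400), Add(-883, Mul(-28, Function('K')(1)))) = Mul(Add(Add(-10, Mul(-4, 8)), 1400), Add(-883, Mul(-28, Mul(-3, 1, Add(1, 1))))) = Mul(Add(Add(-10, -32), 1400), Add(-883, Mul(-28, Mul(-3, 1, 2)))) = Mul(Add(-42, 1400), Add(-883, Mul(-28, -6))) = Mul(1358, Add(-883, 168)) = Mul(1358, -715) = -970970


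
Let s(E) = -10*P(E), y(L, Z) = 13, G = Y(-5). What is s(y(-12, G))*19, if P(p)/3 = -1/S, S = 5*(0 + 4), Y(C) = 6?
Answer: 57/2 ≈ 28.500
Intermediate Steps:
S = 20 (S = 5*4 = 20)
G = 6
P(p) = -3/20 (P(p) = 3*(-1/20) = -3/20)
s(E) = 3/2 (s(E) = -10*(-3/20) = 3/2)
s(y(-12, G))*19 = (3/2)*19 = 57/2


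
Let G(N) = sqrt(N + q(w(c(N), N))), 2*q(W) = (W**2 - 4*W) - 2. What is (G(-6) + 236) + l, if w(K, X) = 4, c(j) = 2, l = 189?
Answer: 425 + I*sqrt(7) ≈ 425.0 + 2.6458*I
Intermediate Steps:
q(W) = -1 + W**2/2 - 2*W (q(W) = ((W**2 - 4*W) - 2)/2 = (-2 + W**2 - 4*W)/2 = -1 + W**2/2 - 2*W)
G(N) = sqrt(-1 + N) (G(N) = sqrt(N + (-1 + (1/2)*4**2 - 2*4)) = sqrt(N + (-1 + (1/2)*16 - 8)) = sqrt(N + (-1 + 8 - 8)) = sqrt(N - 1) = sqrt(-1 + N))
(G(-6) + 236) + l = (sqrt(-1 - 6) + 236) + 189 = (sqrt(-7) + 236) + 189 = (I*sqrt(7) + 236) + 189 = (236 + I*sqrt(7)) + 189 = 425 + I*sqrt(7)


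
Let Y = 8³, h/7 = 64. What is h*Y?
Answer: 229376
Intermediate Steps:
h = 448 (h = 7*64 = 448)
Y = 512
h*Y = 448*512 = 229376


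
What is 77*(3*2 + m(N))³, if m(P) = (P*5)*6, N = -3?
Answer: -45638208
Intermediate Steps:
m(P) = 30*P (m(P) = (5*P)*6 = 30*P)
77*(3*2 + m(N))³ = 77*(3*2 + 30*(-3))³ = 77*(6 - 90)³ = 77*(-84)³ = 77*(-592704) = -45638208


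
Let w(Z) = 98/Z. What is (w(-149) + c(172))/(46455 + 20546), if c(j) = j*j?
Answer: 4407918/9983149 ≈ 0.44154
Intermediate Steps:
c(j) = j²
(w(-149) + c(172))/(46455 + 20546) = (98/(-149) + 172²)/(46455 + 20546) = (98*(-1/149) + 29584)/67001 = (-98/149 + 29584)*(1/67001) = (4407918/149)*(1/67001) = 4407918/9983149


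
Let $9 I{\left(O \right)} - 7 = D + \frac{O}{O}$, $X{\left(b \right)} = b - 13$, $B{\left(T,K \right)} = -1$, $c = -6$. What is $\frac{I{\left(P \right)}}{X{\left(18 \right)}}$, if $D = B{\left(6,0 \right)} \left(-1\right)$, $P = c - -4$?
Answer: $\frac{1}{5} \approx 0.2$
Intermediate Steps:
$P = -2$ ($P = -6 - -4 = -6 + 4 = -2$)
$X{\left(b \right)} = -13 + b$
$D = 1$ ($D = \left(-1\right) \left(-1\right) = 1$)
$I{\left(O \right)} = 1$ ($I{\left(O \right)} = \frac{7}{9} + \frac{1 + \frac{O}{O}}{9} = \frac{7}{9} + \frac{1 + 1}{9} = \frac{7}{9} + \frac{1}{9} \cdot 2 = \frac{7}{9} + \frac{2}{9} = 1$)
$\frac{I{\left(P \right)}}{X{\left(18 \right)}} = 1 \frac{1}{-13 + 18} = 1 \cdot \frac{1}{5} = \frac{1}{5}$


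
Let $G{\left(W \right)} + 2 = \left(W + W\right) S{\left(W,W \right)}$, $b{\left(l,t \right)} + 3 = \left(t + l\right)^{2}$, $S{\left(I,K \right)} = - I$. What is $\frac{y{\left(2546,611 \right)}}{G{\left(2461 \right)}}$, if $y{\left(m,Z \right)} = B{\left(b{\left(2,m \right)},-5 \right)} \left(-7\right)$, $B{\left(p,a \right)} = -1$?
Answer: $- \frac{7}{12113044} \approx -5.7789 \cdot 10^{-7}$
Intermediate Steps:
$b{\left(l,t \right)} = -3 + \left(l + t\right)^{2}$ ($b{\left(l,t \right)} = -3 + \left(t + l\right)^{2} = -3 + \left(l + t\right)^{2}$)
$G{\left(W \right)} = -2 - 2 W^{2}$ ($G{\left(W \right)} = -2 + \left(W + W\right) \left(- W\right) = -2 + 2 W \left(- W\right) = -2 - 2 W^{2}$)
$y{\left(m,Z \right)} = 7$ ($y{\left(m,Z \right)} = \left(-1\right) \left(-7\right) = 7$)
$\frac{y{\left(2546,611 \right)}}{G{\left(2461 \right)}} = \frac{7}{-2 - 2 \cdot 2461^{2}} = \frac{7}{-2 - 12113042} = \frac{7}{-12113044} = 7 \left(- \frac{1}{12113044}\right) = - \frac{7}{12113044}$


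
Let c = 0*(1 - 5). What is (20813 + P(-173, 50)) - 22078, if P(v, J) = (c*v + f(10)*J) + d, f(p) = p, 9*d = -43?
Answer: -6928/9 ≈ -769.78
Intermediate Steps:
d = -43/9 (d = (⅑)*(-43) = -43/9 ≈ -4.7778)
c = 0 (c = 0*(-4) = 0)
P(v, J) = -43/9 + 10*J (P(v, J) = (0*v + 10*J) - 43/9 = (0 + 10*J) - 43/9 = 10*J - 43/9 = -43/9 + 10*J)
(20813 + P(-173, 50)) - 22078 = (20813 + (-43/9 + 10*50)) - 22078 = (20813 + (-43/9 + 500)) - 22078 = (20813 + 4457/9) - 22078 = 191774/9 - 22078 = -6928/9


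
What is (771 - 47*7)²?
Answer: 195364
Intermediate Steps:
(771 - 47*7)² = (771 - 329)² = 442² = 195364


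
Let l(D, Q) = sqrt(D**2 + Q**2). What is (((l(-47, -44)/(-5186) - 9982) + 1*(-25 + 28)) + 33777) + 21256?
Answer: 45054 - sqrt(4145)/5186 ≈ 45054.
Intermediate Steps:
(((l(-47, -44)/(-5186) - 9982) + 1*(-25 + 28)) + 33777) + 21256 = (((sqrt((-47)**2 + (-44)**2)/(-5186) - 9982) + 1*(-25 + 28)) + 33777) + 21256 = (((sqrt(2209 + 1936)*(-1/5186) - 9982) + 1*3) + 33777) + 21256 = (((sqrt(4145)*(-1/5186) - 9982) + 3) + 33777) + 21256 = (((-sqrt(4145)/5186 - 9982) + 3) + 33777) + 21256 = (((-9982 - sqrt(4145)/5186) + 3) + 33777) + 21256 = ((-9979 - sqrt(4145)/5186) + 33777) + 21256 = (23798 - sqrt(4145)/5186) + 21256 = 45054 - sqrt(4145)/5186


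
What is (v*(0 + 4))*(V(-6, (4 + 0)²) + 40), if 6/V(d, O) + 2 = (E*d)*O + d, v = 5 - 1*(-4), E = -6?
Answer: 102267/71 ≈ 1440.4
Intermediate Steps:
v = 9 (v = 5 + 4 = 9)
V(d, O) = 6/(-2 + d - 6*O*d) (V(d, O) = 6/(-2 + ((-6*d)*O + d)) = 6/(-2 + (-6*O*d + d)) = 6/(-2 + (d - 6*O*d)) = 6/(-2 + d - 6*O*d))
(v*(0 + 4))*(V(-6, (4 + 0)²) + 40) = (9*(0 + 4))*(-6/(2 - 1*(-6) + 6*(4 + 0)²*(-6)) + 40) = (9*4)*(-6/(2 + 6 + 6*4²*(-6)) + 40) = 36*(-6/(2 + 6 + 6*16*(-6)) + 40) = 36*(-6/(2 + 6 - 576) + 40) = 36*(-6/(-568) + 40) = 36*(-6*(-1/568) + 40) = 36*(3/284 + 40) = 36*(11363/284) = 102267/71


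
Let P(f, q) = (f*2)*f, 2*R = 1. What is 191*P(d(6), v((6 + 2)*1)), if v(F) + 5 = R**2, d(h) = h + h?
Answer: 55008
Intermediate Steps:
R = 1/2 (R = (1/2)*1 = 1/2 ≈ 0.50000)
d(h) = 2*h
v(F) = -19/4 (v(F) = -5 + (1/2)**2 = -5 + 1/4 = -19/4)
P(f, q) = 2*f**2 (P(f, q) = (2*f)*f = 2*f**2)
191*P(d(6), v((6 + 2)*1)) = 191*(2*(2*6)**2) = 191*(2*12**2) = 191*(2*144) = 191*288 = 55008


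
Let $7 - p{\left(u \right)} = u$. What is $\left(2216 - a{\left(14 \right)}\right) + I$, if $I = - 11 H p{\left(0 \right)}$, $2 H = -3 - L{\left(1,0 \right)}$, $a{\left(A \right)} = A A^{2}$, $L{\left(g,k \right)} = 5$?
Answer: $-220$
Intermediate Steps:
$p{\left(u \right)} = 7 - u$
$a{\left(A \right)} = A^{3}$
$H = -4$ ($H = \frac{-3 - 5}{2} = \frac{1}{2} \left(-8\right) = -4$)
$I = 308$ ($I = - 11 \left(-4\right) \left(7 - 0\right) = - \left(-44\right) \left(7 + 0\right) = - \left(-44\right) 7 = \left(-1\right) \left(-308\right) = 308$)
$\left(2216 - a{\left(14 \right)}\right) + I = \left(2216 - 14^{3}\right) + 308 = \left(2216 - 2744\right) + 308 = -528 + 308 = -220$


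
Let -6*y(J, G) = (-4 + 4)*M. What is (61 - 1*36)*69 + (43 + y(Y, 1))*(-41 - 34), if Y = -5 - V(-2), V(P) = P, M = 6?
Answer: -1500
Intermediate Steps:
Y = -3 (Y = -5 - 1*(-2) = -5 + 2 = -3)
y(J, G) = 0 (y(J, G) = -(-4 + 4)*6/6 = -0*6 = -⅙*0 = 0)
(61 - 1*36)*69 + (43 + y(Y, 1))*(-41 - 34) = (61 - 1*36)*69 + (43 + 0)*(-41 - 34) = (61 - 36)*69 + 43*(-75) = 25*69 - 3225 = 1725 - 3225 = -1500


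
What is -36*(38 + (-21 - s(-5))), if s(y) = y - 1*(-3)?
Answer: -684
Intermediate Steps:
s(y) = 3 + y (s(y) = y + 3 = 3 + y)
-36*(38 + (-21 - s(-5))) = -36*(38 + (-21 - (3 - 5))) = -36*(38 + (-21 - 1*(-2))) = -36*(38 + (-21 + 2)) = -36*(38 - 19) = -36*19 = -684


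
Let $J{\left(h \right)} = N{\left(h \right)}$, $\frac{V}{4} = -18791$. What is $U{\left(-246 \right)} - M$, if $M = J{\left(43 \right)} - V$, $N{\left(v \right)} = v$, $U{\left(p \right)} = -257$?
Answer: $-75464$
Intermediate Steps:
$V = -75164$ ($V = 4 \left(-18791\right) = -75164$)
$J{\left(h \right)} = h$
$M = 75207$ ($M = 43 - -75164 = 43 + 75164 = 75207$)
$U{\left(-246 \right)} - M = -257 - 75207 = -75464$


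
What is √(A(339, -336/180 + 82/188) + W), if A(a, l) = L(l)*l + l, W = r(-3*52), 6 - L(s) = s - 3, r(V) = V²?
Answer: √48349893611/1410 ≈ 155.95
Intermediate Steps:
L(s) = 9 - s (L(s) = 6 - (s - 3) = 6 - (-3 + s) = 6 + (3 - s) = 9 - s)
W = 24336 (W = (-3*52)² = (-156)² = 24336)
A(a, l) = l + l*(9 - l) (A(a, l) = (9 - l)*l + l = l*(9 - l) + l = l + l*(9 - l))
√(A(339, -336/180 + 82/188) + W) = √((-336/180 + 82/188)*(10 - (-336/180 + 82/188)) + 24336) = √((-336*1/180 + 82*(1/188))*(10 - (-336*1/180 + 82*(1/188))) + 24336) = √((-28/15 + 41/94)*(10 - (-28/15 + 41/94)) + 24336) = √(-2017*(10 - 1*(-2017/1410))/1410 + 24336) = √(-2017*(10 + 2017/1410)/1410 + 24336) = √(-2017/1410*16117/1410 + 24336) = √(-32507989/1988100 + 24336) = √(48349893611/1988100) = √48349893611/1410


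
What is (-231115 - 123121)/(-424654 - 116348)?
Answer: 177118/270501 ≈ 0.65478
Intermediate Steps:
(-231115 - 123121)/(-424654 - 116348) = -354236/(-541002) = -354236*(-1/541002) = 177118/270501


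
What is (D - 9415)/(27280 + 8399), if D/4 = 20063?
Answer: 70837/35679 ≈ 1.9854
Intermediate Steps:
D = 80252 (D = 4*20063 = 80252)
(D - 9415)/(27280 + 8399) = (80252 - 9415)/(27280 + 8399) = 70837/35679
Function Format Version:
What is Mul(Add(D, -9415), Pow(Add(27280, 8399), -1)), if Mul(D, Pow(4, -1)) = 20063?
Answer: Rational(70837, 35679) ≈ 1.9854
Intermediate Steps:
D = 80252 (D = Mul(4, 20063) = 80252)
Mul(Add(D, -9415), Pow(Add(27280, 8399), -1)) = Mul(Add(80252, -9415), Pow(Add(27280, 8399), -1)) = Mul(70837, Pow(35679, -1)) = Mul(70837, Rational(1, 35679)) = Rational(70837, 35679)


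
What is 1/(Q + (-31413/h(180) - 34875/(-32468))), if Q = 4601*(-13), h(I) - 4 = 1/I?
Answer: -23409428/1583748083209 ≈ -1.4781e-5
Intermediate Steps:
h(I) = 4 + 1/I
Q = -59813
1/(Q + (-31413/h(180) - 34875/(-32468))) = 1/(-59813 + (-31413/(4 + 1/180) - 34875/(-32468))) = 1/(-59813 + (-31413/(4 + 1/180) - 34875*(-1/32468))) = 1/(-59813 + (-31413/721/180 + 34875/32468)) = 1/(-59813 + (-31413*180/721 + 34875/32468)) = 1/(-59813 + (-5654340/721 + 34875/32468)) = 1/(-59813 - 183559966245/23409428) = 1/(-1583748083209/23409428) = -23409428/1583748083209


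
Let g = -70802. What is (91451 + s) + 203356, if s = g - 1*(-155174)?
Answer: 379179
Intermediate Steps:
s = 84372 (s = -70802 - 1*(-155174) = -70802 + 155174 = 84372)
(91451 + s) + 203356 = (91451 + 84372) + 203356 = 175823 + 203356 = 379179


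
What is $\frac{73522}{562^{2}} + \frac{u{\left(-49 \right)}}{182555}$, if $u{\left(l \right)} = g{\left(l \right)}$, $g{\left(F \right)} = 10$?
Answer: $\frac{1342496715}{5765890142} \approx 0.23283$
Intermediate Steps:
$u{\left(l \right)} = 10$
$\frac{73522}{562^{2}} + \frac{u{\left(-49 \right)}}{182555} = \frac{73522}{562^{2}} + \frac{10}{182555} = \frac{73522}{315844} + 10 \cdot \frac{1}{182555} = 73522 \cdot \frac{1}{315844} + \frac{2}{36511} = \frac{36761}{157922} + \frac{2}{36511} = \frac{1342496715}{5765890142}$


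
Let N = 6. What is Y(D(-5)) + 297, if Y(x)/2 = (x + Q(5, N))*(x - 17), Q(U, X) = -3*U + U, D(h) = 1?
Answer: 585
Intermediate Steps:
Q(U, X) = -2*U
Y(x) = 2*(-17 + x)*(-10 + x) (Y(x) = 2*((x - 2*5)*(x - 17)) = 2*((x - 10)*(-17 + x)) = 2*((-10 + x)*(-17 + x)) = 2*((-17 + x)*(-10 + x)) = 2*(-17 + x)*(-10 + x))
Y(D(-5)) + 297 = (340 - 54*1 + 2*1²) + 297 = (340 - 54 + 2*1) + 297 = (340 - 54 + 2) + 297 = 288 + 297 = 585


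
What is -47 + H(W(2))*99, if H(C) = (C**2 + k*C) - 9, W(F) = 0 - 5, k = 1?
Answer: 1042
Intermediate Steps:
W(F) = -5
H(C) = -9 + C + C**2 (H(C) = (C**2 + 1*C) - 9 = (C**2 + C) - 9 = (C + C**2) - 9 = -9 + C + C**2)
-47 + H(W(2))*99 = -47 + (-9 - 5 + (-5)**2)*99 = -47 + (-9 - 5 + 25)*99 = -47 + 11*99 = -47 + 1089 = 1042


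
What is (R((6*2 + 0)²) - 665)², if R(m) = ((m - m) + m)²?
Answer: 402845041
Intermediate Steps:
R(m) = m² (R(m) = (0 + m)² = m²)
(R((6*2 + 0)²) - 665)² = (((6*2 + 0)²)² - 665)² = (((12 + 0)²)² - 665)² = ((12²)² - 665)² = (144² - 665)² = (20736 - 665)² = 20071² = 402845041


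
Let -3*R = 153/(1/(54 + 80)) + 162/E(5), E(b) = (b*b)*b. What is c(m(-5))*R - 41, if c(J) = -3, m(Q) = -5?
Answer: 2557787/125 ≈ 20462.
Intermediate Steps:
E(b) = b³ (E(b) = b²*b = b³)
R = -854304/125 (R = -(153/(1/(54 + 80)) + 162/(5³))/3 = -(153/(1/134) + 162/125)/3 = -(153/(1/134) + 162*(1/125))/3 = -(153*134 + 162/125)/3 = -(20502 + 162/125)/3 = -⅓*2562912/125 = -854304/125 ≈ -6834.4)
c(m(-5))*R - 41 = -3*(-854304/125) - 41 = 2562912/125 - 41 = 2557787/125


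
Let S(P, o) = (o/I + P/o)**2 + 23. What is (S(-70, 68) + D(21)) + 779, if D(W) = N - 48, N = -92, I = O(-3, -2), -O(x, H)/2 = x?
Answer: 7992049/10404 ≈ 768.17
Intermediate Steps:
O(x, H) = -2*x
I = 6 (I = -2*(-3) = 6)
S(P, o) = 23 + (o/6 + P/o)**2 (S(P, o) = (o/6 + P/o)**2 + 23 = 23 + (o/6 + P/o)**2)
D(W) = -140 (D(W) = -92 - 48 = -140)
(S(-70, 68) + D(21)) + 779 = ((23 + (1/36)*(68**2 + 6*(-70))**2/68**2) - 140) + 779 = ((23 + (1/36)*(1/4624)*(4624 - 420)**2) - 140) + 779 = ((23 + (1/36)*(1/4624)*4204**2) - 140) + 779 = ((23 + (1/36)*(1/4624)*17673616) - 140) + 779 = ((23 + 1104601/10404) - 140) + 779 = (1343893/10404 - 140) + 779 = -112667/10404 + 779 = 7992049/10404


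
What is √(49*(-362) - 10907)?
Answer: I*√28645 ≈ 169.25*I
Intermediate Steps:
√(49*(-362) - 10907) = √(-17738 - 10907) = √(-28645) = I*√28645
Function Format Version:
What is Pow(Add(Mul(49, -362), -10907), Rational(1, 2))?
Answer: Mul(I, Pow(28645, Rational(1, 2))) ≈ Mul(169.25, I)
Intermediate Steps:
Pow(Add(Mul(49, -362), -10907), Rational(1, 2)) = Pow(Add(-17738, -10907), Rational(1, 2)) = Pow(-28645, Rational(1, 2)) = Mul(I, Pow(28645, Rational(1, 2)))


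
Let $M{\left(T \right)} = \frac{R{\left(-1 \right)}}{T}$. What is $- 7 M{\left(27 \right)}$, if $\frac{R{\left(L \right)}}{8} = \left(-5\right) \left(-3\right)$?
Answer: $- \frac{280}{9} \approx -31.111$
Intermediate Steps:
$R{\left(L \right)} = 120$ ($R{\left(L \right)} = 8 \left(\left(-5\right) \left(-3\right)\right) = 8 \cdot 15 = 120$)
$M{\left(T \right)} = \frac{120}{T}$
$- 7 M{\left(27 \right)} = - 7 \cdot \frac{120}{27} = - 7 \cdot 120 \cdot \frac{1}{27} = \left(-7\right) \frac{40}{9} = - \frac{280}{9}$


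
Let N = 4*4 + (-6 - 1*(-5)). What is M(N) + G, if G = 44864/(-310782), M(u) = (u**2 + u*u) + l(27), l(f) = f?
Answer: 74099075/155391 ≈ 476.86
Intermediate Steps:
N = 15 (N = 16 + (-6 + 5) = 16 - 1 = 15)
M(u) = 27 + 2*u**2 (M(u) = (u**2 + u*u) + 27 = (u**2 + u**2) + 27 = 2*u**2 + 27 = 27 + 2*u**2)
G = -22432/155391 (G = 44864*(-1/310782) = -22432/155391 ≈ -0.14436)
M(N) + G = (27 + 2*15**2) - 22432/155391 = (27 + 2*225) - 22432/155391 = (27 + 450) - 22432/155391 = 477 - 22432/155391 = 74099075/155391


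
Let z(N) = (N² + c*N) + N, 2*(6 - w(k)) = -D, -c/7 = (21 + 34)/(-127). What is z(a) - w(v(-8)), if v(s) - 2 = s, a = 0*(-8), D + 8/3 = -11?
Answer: ⅚ ≈ 0.83333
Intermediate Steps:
D = -41/3 (D = -8/3 - 11 = -41/3 ≈ -13.667)
a = 0
c = 385/127 (c = -7*(21 + 34)/(-127) = -385*(-1)/127 = -7*(-55/127) = 385/127 ≈ 3.0315)
v(s) = 2 + s
w(k) = -⅚ (w(k) = 6 - (-1)*(-41)/(2*3) = 6 - ½*41/3 = 6 - 41/6 = -⅚)
z(N) = N² + 512*N/127 (z(N) = (N² + 385*N/127) + N = N² + 512*N/127)
z(a) - w(v(-8)) = (1/127)*0*(512 + 127*0) - 1*(-⅚) = (1/127)*0*(512 + 0) + ⅚ = (1/127)*0*512 + ⅚ = 0 + ⅚ = ⅚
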